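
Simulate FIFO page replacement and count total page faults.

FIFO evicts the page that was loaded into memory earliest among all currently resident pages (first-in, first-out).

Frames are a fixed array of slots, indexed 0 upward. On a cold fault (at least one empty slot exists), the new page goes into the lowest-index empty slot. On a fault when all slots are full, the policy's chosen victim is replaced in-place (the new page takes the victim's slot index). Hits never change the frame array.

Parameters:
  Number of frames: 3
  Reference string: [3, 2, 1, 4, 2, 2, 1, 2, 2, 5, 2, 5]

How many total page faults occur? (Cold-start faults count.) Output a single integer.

Answer: 6

Derivation:
Step 0: ref 3 → FAULT, frames=[3,-,-]
Step 1: ref 2 → FAULT, frames=[3,2,-]
Step 2: ref 1 → FAULT, frames=[3,2,1]
Step 3: ref 4 → FAULT (evict 3), frames=[4,2,1]
Step 4: ref 2 → HIT, frames=[4,2,1]
Step 5: ref 2 → HIT, frames=[4,2,1]
Step 6: ref 1 → HIT, frames=[4,2,1]
Step 7: ref 2 → HIT, frames=[4,2,1]
Step 8: ref 2 → HIT, frames=[4,2,1]
Step 9: ref 5 → FAULT (evict 2), frames=[4,5,1]
Step 10: ref 2 → FAULT (evict 1), frames=[4,5,2]
Step 11: ref 5 → HIT, frames=[4,5,2]
Total faults: 6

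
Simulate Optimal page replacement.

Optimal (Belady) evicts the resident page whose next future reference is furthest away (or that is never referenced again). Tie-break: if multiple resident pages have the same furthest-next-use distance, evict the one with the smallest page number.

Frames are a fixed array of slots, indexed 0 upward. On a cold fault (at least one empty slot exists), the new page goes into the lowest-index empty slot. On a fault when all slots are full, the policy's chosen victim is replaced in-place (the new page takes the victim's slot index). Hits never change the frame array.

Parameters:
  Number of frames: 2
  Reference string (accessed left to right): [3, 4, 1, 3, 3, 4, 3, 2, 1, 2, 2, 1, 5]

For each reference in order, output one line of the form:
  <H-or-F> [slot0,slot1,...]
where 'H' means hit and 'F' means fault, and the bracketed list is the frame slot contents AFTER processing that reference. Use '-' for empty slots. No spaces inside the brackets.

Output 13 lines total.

F [3,-]
F [3,4]
F [3,1]
H [3,1]
H [3,1]
F [3,4]
H [3,4]
F [2,4]
F [2,1]
H [2,1]
H [2,1]
H [2,1]
F [2,5]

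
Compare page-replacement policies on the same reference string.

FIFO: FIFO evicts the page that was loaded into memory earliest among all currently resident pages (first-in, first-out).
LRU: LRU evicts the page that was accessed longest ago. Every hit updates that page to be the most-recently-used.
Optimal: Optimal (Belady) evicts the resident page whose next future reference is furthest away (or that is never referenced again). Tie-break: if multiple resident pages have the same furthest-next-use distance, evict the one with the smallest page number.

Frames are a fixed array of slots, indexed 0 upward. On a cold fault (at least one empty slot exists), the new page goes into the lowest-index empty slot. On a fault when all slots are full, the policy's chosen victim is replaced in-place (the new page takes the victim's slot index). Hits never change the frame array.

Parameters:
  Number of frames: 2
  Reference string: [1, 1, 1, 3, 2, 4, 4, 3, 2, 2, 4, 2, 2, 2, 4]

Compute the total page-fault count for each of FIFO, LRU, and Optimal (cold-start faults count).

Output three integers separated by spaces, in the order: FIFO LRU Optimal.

Answer: 7 7 5

Derivation:
--- FIFO ---
  step 0: ref 1 -> FAULT, frames=[1,-] (faults so far: 1)
  step 1: ref 1 -> HIT, frames=[1,-] (faults so far: 1)
  step 2: ref 1 -> HIT, frames=[1,-] (faults so far: 1)
  step 3: ref 3 -> FAULT, frames=[1,3] (faults so far: 2)
  step 4: ref 2 -> FAULT, evict 1, frames=[2,3] (faults so far: 3)
  step 5: ref 4 -> FAULT, evict 3, frames=[2,4] (faults so far: 4)
  step 6: ref 4 -> HIT, frames=[2,4] (faults so far: 4)
  step 7: ref 3 -> FAULT, evict 2, frames=[3,4] (faults so far: 5)
  step 8: ref 2 -> FAULT, evict 4, frames=[3,2] (faults so far: 6)
  step 9: ref 2 -> HIT, frames=[3,2] (faults so far: 6)
  step 10: ref 4 -> FAULT, evict 3, frames=[4,2] (faults so far: 7)
  step 11: ref 2 -> HIT, frames=[4,2] (faults so far: 7)
  step 12: ref 2 -> HIT, frames=[4,2] (faults so far: 7)
  step 13: ref 2 -> HIT, frames=[4,2] (faults so far: 7)
  step 14: ref 4 -> HIT, frames=[4,2] (faults so far: 7)
  FIFO total faults: 7
--- LRU ---
  step 0: ref 1 -> FAULT, frames=[1,-] (faults so far: 1)
  step 1: ref 1 -> HIT, frames=[1,-] (faults so far: 1)
  step 2: ref 1 -> HIT, frames=[1,-] (faults so far: 1)
  step 3: ref 3 -> FAULT, frames=[1,3] (faults so far: 2)
  step 4: ref 2 -> FAULT, evict 1, frames=[2,3] (faults so far: 3)
  step 5: ref 4 -> FAULT, evict 3, frames=[2,4] (faults so far: 4)
  step 6: ref 4 -> HIT, frames=[2,4] (faults so far: 4)
  step 7: ref 3 -> FAULT, evict 2, frames=[3,4] (faults so far: 5)
  step 8: ref 2 -> FAULT, evict 4, frames=[3,2] (faults so far: 6)
  step 9: ref 2 -> HIT, frames=[3,2] (faults so far: 6)
  step 10: ref 4 -> FAULT, evict 3, frames=[4,2] (faults so far: 7)
  step 11: ref 2 -> HIT, frames=[4,2] (faults so far: 7)
  step 12: ref 2 -> HIT, frames=[4,2] (faults so far: 7)
  step 13: ref 2 -> HIT, frames=[4,2] (faults so far: 7)
  step 14: ref 4 -> HIT, frames=[4,2] (faults so far: 7)
  LRU total faults: 7
--- Optimal ---
  step 0: ref 1 -> FAULT, frames=[1,-] (faults so far: 1)
  step 1: ref 1 -> HIT, frames=[1,-] (faults so far: 1)
  step 2: ref 1 -> HIT, frames=[1,-] (faults so far: 1)
  step 3: ref 3 -> FAULT, frames=[1,3] (faults so far: 2)
  step 4: ref 2 -> FAULT, evict 1, frames=[2,3] (faults so far: 3)
  step 5: ref 4 -> FAULT, evict 2, frames=[4,3] (faults so far: 4)
  step 6: ref 4 -> HIT, frames=[4,3] (faults so far: 4)
  step 7: ref 3 -> HIT, frames=[4,3] (faults so far: 4)
  step 8: ref 2 -> FAULT, evict 3, frames=[4,2] (faults so far: 5)
  step 9: ref 2 -> HIT, frames=[4,2] (faults so far: 5)
  step 10: ref 4 -> HIT, frames=[4,2] (faults so far: 5)
  step 11: ref 2 -> HIT, frames=[4,2] (faults so far: 5)
  step 12: ref 2 -> HIT, frames=[4,2] (faults so far: 5)
  step 13: ref 2 -> HIT, frames=[4,2] (faults so far: 5)
  step 14: ref 4 -> HIT, frames=[4,2] (faults so far: 5)
  Optimal total faults: 5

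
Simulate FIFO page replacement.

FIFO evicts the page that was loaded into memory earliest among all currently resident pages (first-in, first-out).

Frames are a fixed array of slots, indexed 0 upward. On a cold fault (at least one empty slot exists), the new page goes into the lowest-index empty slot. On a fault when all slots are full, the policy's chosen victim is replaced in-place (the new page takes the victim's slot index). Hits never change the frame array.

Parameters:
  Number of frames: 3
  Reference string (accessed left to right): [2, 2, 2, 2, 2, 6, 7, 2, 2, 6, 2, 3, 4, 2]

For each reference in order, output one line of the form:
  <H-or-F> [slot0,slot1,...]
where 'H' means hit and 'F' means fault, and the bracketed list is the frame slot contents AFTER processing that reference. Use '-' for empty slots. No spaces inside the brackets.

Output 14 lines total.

F [2,-,-]
H [2,-,-]
H [2,-,-]
H [2,-,-]
H [2,-,-]
F [2,6,-]
F [2,6,7]
H [2,6,7]
H [2,6,7]
H [2,6,7]
H [2,6,7]
F [3,6,7]
F [3,4,7]
F [3,4,2]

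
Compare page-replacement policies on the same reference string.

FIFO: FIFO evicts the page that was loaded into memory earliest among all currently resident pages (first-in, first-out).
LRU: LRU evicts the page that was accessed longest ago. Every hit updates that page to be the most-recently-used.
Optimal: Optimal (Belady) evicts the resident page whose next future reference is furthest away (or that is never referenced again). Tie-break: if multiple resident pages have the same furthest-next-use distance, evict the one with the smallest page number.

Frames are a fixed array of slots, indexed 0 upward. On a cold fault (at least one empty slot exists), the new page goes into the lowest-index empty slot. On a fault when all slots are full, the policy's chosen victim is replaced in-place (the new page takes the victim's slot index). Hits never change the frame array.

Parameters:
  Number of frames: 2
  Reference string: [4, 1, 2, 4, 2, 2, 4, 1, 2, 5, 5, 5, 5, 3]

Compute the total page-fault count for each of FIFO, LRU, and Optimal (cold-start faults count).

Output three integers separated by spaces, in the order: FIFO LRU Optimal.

Answer: 8 8 6

Derivation:
--- FIFO ---
  step 0: ref 4 -> FAULT, frames=[4,-] (faults so far: 1)
  step 1: ref 1 -> FAULT, frames=[4,1] (faults so far: 2)
  step 2: ref 2 -> FAULT, evict 4, frames=[2,1] (faults so far: 3)
  step 3: ref 4 -> FAULT, evict 1, frames=[2,4] (faults so far: 4)
  step 4: ref 2 -> HIT, frames=[2,4] (faults so far: 4)
  step 5: ref 2 -> HIT, frames=[2,4] (faults so far: 4)
  step 6: ref 4 -> HIT, frames=[2,4] (faults so far: 4)
  step 7: ref 1 -> FAULT, evict 2, frames=[1,4] (faults so far: 5)
  step 8: ref 2 -> FAULT, evict 4, frames=[1,2] (faults so far: 6)
  step 9: ref 5 -> FAULT, evict 1, frames=[5,2] (faults so far: 7)
  step 10: ref 5 -> HIT, frames=[5,2] (faults so far: 7)
  step 11: ref 5 -> HIT, frames=[5,2] (faults so far: 7)
  step 12: ref 5 -> HIT, frames=[5,2] (faults so far: 7)
  step 13: ref 3 -> FAULT, evict 2, frames=[5,3] (faults so far: 8)
  FIFO total faults: 8
--- LRU ---
  step 0: ref 4 -> FAULT, frames=[4,-] (faults so far: 1)
  step 1: ref 1 -> FAULT, frames=[4,1] (faults so far: 2)
  step 2: ref 2 -> FAULT, evict 4, frames=[2,1] (faults so far: 3)
  step 3: ref 4 -> FAULT, evict 1, frames=[2,4] (faults so far: 4)
  step 4: ref 2 -> HIT, frames=[2,4] (faults so far: 4)
  step 5: ref 2 -> HIT, frames=[2,4] (faults so far: 4)
  step 6: ref 4 -> HIT, frames=[2,4] (faults so far: 4)
  step 7: ref 1 -> FAULT, evict 2, frames=[1,4] (faults so far: 5)
  step 8: ref 2 -> FAULT, evict 4, frames=[1,2] (faults so far: 6)
  step 9: ref 5 -> FAULT, evict 1, frames=[5,2] (faults so far: 7)
  step 10: ref 5 -> HIT, frames=[5,2] (faults so far: 7)
  step 11: ref 5 -> HIT, frames=[5,2] (faults so far: 7)
  step 12: ref 5 -> HIT, frames=[5,2] (faults so far: 7)
  step 13: ref 3 -> FAULT, evict 2, frames=[5,3] (faults so far: 8)
  LRU total faults: 8
--- Optimal ---
  step 0: ref 4 -> FAULT, frames=[4,-] (faults so far: 1)
  step 1: ref 1 -> FAULT, frames=[4,1] (faults so far: 2)
  step 2: ref 2 -> FAULT, evict 1, frames=[4,2] (faults so far: 3)
  step 3: ref 4 -> HIT, frames=[4,2] (faults so far: 3)
  step 4: ref 2 -> HIT, frames=[4,2] (faults so far: 3)
  step 5: ref 2 -> HIT, frames=[4,2] (faults so far: 3)
  step 6: ref 4 -> HIT, frames=[4,2] (faults so far: 3)
  step 7: ref 1 -> FAULT, evict 4, frames=[1,2] (faults so far: 4)
  step 8: ref 2 -> HIT, frames=[1,2] (faults so far: 4)
  step 9: ref 5 -> FAULT, evict 1, frames=[5,2] (faults so far: 5)
  step 10: ref 5 -> HIT, frames=[5,2] (faults so far: 5)
  step 11: ref 5 -> HIT, frames=[5,2] (faults so far: 5)
  step 12: ref 5 -> HIT, frames=[5,2] (faults so far: 5)
  step 13: ref 3 -> FAULT, evict 2, frames=[5,3] (faults so far: 6)
  Optimal total faults: 6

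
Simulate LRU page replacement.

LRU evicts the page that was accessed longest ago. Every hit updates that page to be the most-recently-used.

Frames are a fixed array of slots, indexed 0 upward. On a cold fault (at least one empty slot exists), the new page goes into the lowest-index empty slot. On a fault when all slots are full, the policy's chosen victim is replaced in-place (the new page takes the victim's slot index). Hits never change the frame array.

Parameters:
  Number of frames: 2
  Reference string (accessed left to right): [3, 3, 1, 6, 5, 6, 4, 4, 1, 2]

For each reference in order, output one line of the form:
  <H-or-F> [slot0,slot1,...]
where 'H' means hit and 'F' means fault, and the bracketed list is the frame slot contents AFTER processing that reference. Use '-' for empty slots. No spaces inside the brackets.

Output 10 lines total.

F [3,-]
H [3,-]
F [3,1]
F [6,1]
F [6,5]
H [6,5]
F [6,4]
H [6,4]
F [1,4]
F [1,2]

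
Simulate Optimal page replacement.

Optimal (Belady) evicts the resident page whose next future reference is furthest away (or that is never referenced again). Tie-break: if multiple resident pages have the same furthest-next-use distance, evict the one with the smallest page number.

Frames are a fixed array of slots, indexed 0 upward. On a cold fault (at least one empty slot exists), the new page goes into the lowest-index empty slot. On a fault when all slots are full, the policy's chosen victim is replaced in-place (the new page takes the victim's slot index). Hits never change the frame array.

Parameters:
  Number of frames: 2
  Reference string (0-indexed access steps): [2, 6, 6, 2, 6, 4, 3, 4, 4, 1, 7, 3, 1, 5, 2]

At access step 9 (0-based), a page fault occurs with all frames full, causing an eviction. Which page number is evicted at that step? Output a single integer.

Step 0: ref 2 -> FAULT, frames=[2,-]
Step 1: ref 6 -> FAULT, frames=[2,6]
Step 2: ref 6 -> HIT, frames=[2,6]
Step 3: ref 2 -> HIT, frames=[2,6]
Step 4: ref 6 -> HIT, frames=[2,6]
Step 5: ref 4 -> FAULT, evict 6, frames=[2,4]
Step 6: ref 3 -> FAULT, evict 2, frames=[3,4]
Step 7: ref 4 -> HIT, frames=[3,4]
Step 8: ref 4 -> HIT, frames=[3,4]
Step 9: ref 1 -> FAULT, evict 4, frames=[3,1]
At step 9: evicted page 4

Answer: 4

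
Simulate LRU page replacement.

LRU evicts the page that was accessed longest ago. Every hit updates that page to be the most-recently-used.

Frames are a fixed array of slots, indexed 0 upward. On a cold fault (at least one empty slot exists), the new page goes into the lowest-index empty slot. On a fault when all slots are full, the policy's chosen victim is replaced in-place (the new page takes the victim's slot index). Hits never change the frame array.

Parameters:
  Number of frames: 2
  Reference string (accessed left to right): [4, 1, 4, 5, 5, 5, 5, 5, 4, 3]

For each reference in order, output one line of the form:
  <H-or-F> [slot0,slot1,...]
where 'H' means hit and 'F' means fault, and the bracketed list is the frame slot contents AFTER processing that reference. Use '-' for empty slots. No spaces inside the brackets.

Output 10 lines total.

F [4,-]
F [4,1]
H [4,1]
F [4,5]
H [4,5]
H [4,5]
H [4,5]
H [4,5]
H [4,5]
F [4,3]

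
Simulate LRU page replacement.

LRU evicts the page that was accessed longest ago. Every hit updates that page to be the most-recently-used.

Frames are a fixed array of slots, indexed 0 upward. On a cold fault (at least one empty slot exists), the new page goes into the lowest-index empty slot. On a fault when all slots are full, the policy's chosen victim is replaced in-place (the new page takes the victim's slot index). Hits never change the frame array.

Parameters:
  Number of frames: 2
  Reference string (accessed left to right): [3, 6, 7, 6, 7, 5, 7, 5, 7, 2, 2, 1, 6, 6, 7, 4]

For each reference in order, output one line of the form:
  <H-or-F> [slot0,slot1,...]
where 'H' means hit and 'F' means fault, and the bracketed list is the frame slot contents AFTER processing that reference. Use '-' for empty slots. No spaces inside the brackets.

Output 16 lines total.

F [3,-]
F [3,6]
F [7,6]
H [7,6]
H [7,6]
F [7,5]
H [7,5]
H [7,5]
H [7,5]
F [7,2]
H [7,2]
F [1,2]
F [1,6]
H [1,6]
F [7,6]
F [7,4]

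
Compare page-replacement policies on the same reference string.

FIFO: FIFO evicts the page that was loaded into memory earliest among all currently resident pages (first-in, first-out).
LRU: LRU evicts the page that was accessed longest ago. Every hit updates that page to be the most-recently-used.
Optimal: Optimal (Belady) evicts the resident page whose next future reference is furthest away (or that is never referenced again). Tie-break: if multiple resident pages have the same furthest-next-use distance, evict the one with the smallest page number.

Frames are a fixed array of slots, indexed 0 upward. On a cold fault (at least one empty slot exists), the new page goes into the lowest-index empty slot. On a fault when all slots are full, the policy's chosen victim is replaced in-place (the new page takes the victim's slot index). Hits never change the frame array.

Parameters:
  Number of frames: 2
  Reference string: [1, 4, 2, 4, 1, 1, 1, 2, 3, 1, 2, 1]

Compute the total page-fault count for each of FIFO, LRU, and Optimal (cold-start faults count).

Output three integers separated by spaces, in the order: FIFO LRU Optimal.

Answer: 7 8 6

Derivation:
--- FIFO ---
  step 0: ref 1 -> FAULT, frames=[1,-] (faults so far: 1)
  step 1: ref 4 -> FAULT, frames=[1,4] (faults so far: 2)
  step 2: ref 2 -> FAULT, evict 1, frames=[2,4] (faults so far: 3)
  step 3: ref 4 -> HIT, frames=[2,4] (faults so far: 3)
  step 4: ref 1 -> FAULT, evict 4, frames=[2,1] (faults so far: 4)
  step 5: ref 1 -> HIT, frames=[2,1] (faults so far: 4)
  step 6: ref 1 -> HIT, frames=[2,1] (faults so far: 4)
  step 7: ref 2 -> HIT, frames=[2,1] (faults so far: 4)
  step 8: ref 3 -> FAULT, evict 2, frames=[3,1] (faults so far: 5)
  step 9: ref 1 -> HIT, frames=[3,1] (faults so far: 5)
  step 10: ref 2 -> FAULT, evict 1, frames=[3,2] (faults so far: 6)
  step 11: ref 1 -> FAULT, evict 3, frames=[1,2] (faults so far: 7)
  FIFO total faults: 7
--- LRU ---
  step 0: ref 1 -> FAULT, frames=[1,-] (faults so far: 1)
  step 1: ref 4 -> FAULT, frames=[1,4] (faults so far: 2)
  step 2: ref 2 -> FAULT, evict 1, frames=[2,4] (faults so far: 3)
  step 3: ref 4 -> HIT, frames=[2,4] (faults so far: 3)
  step 4: ref 1 -> FAULT, evict 2, frames=[1,4] (faults so far: 4)
  step 5: ref 1 -> HIT, frames=[1,4] (faults so far: 4)
  step 6: ref 1 -> HIT, frames=[1,4] (faults so far: 4)
  step 7: ref 2 -> FAULT, evict 4, frames=[1,2] (faults so far: 5)
  step 8: ref 3 -> FAULT, evict 1, frames=[3,2] (faults so far: 6)
  step 9: ref 1 -> FAULT, evict 2, frames=[3,1] (faults so far: 7)
  step 10: ref 2 -> FAULT, evict 3, frames=[2,1] (faults so far: 8)
  step 11: ref 1 -> HIT, frames=[2,1] (faults so far: 8)
  LRU total faults: 8
--- Optimal ---
  step 0: ref 1 -> FAULT, frames=[1,-] (faults so far: 1)
  step 1: ref 4 -> FAULT, frames=[1,4] (faults so far: 2)
  step 2: ref 2 -> FAULT, evict 1, frames=[2,4] (faults so far: 3)
  step 3: ref 4 -> HIT, frames=[2,4] (faults so far: 3)
  step 4: ref 1 -> FAULT, evict 4, frames=[2,1] (faults so far: 4)
  step 5: ref 1 -> HIT, frames=[2,1] (faults so far: 4)
  step 6: ref 1 -> HIT, frames=[2,1] (faults so far: 4)
  step 7: ref 2 -> HIT, frames=[2,1] (faults so far: 4)
  step 8: ref 3 -> FAULT, evict 2, frames=[3,1] (faults so far: 5)
  step 9: ref 1 -> HIT, frames=[3,1] (faults so far: 5)
  step 10: ref 2 -> FAULT, evict 3, frames=[2,1] (faults so far: 6)
  step 11: ref 1 -> HIT, frames=[2,1] (faults so far: 6)
  Optimal total faults: 6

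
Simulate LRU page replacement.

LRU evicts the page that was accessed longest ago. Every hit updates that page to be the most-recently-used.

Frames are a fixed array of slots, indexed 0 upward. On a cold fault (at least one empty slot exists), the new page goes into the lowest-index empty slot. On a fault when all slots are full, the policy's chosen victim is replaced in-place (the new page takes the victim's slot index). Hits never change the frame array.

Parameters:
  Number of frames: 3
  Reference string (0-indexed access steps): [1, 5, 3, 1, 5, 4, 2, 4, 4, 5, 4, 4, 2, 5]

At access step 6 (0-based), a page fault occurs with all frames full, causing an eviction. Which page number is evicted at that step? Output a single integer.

Step 0: ref 1 -> FAULT, frames=[1,-,-]
Step 1: ref 5 -> FAULT, frames=[1,5,-]
Step 2: ref 3 -> FAULT, frames=[1,5,3]
Step 3: ref 1 -> HIT, frames=[1,5,3]
Step 4: ref 5 -> HIT, frames=[1,5,3]
Step 5: ref 4 -> FAULT, evict 3, frames=[1,5,4]
Step 6: ref 2 -> FAULT, evict 1, frames=[2,5,4]
At step 6: evicted page 1

Answer: 1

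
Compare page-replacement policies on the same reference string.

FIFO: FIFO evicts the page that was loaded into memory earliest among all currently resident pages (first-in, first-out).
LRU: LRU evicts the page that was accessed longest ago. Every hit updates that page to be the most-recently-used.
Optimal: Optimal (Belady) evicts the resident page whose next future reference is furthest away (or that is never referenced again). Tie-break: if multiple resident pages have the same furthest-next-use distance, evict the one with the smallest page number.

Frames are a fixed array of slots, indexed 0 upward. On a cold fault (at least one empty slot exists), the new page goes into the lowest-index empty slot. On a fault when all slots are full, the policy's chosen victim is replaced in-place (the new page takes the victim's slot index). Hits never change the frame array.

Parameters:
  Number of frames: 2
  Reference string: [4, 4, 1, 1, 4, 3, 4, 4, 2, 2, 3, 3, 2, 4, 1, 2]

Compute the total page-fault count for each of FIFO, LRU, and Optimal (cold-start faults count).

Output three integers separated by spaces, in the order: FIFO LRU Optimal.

--- FIFO ---
  step 0: ref 4 -> FAULT, frames=[4,-] (faults so far: 1)
  step 1: ref 4 -> HIT, frames=[4,-] (faults so far: 1)
  step 2: ref 1 -> FAULT, frames=[4,1] (faults so far: 2)
  step 3: ref 1 -> HIT, frames=[4,1] (faults so far: 2)
  step 4: ref 4 -> HIT, frames=[4,1] (faults so far: 2)
  step 5: ref 3 -> FAULT, evict 4, frames=[3,1] (faults so far: 3)
  step 6: ref 4 -> FAULT, evict 1, frames=[3,4] (faults so far: 4)
  step 7: ref 4 -> HIT, frames=[3,4] (faults so far: 4)
  step 8: ref 2 -> FAULT, evict 3, frames=[2,4] (faults so far: 5)
  step 9: ref 2 -> HIT, frames=[2,4] (faults so far: 5)
  step 10: ref 3 -> FAULT, evict 4, frames=[2,3] (faults so far: 6)
  step 11: ref 3 -> HIT, frames=[2,3] (faults so far: 6)
  step 12: ref 2 -> HIT, frames=[2,3] (faults so far: 6)
  step 13: ref 4 -> FAULT, evict 2, frames=[4,3] (faults so far: 7)
  step 14: ref 1 -> FAULT, evict 3, frames=[4,1] (faults so far: 8)
  step 15: ref 2 -> FAULT, evict 4, frames=[2,1] (faults so far: 9)
  FIFO total faults: 9
--- LRU ---
  step 0: ref 4 -> FAULT, frames=[4,-] (faults so far: 1)
  step 1: ref 4 -> HIT, frames=[4,-] (faults so far: 1)
  step 2: ref 1 -> FAULT, frames=[4,1] (faults so far: 2)
  step 3: ref 1 -> HIT, frames=[4,1] (faults so far: 2)
  step 4: ref 4 -> HIT, frames=[4,1] (faults so far: 2)
  step 5: ref 3 -> FAULT, evict 1, frames=[4,3] (faults so far: 3)
  step 6: ref 4 -> HIT, frames=[4,3] (faults so far: 3)
  step 7: ref 4 -> HIT, frames=[4,3] (faults so far: 3)
  step 8: ref 2 -> FAULT, evict 3, frames=[4,2] (faults so far: 4)
  step 9: ref 2 -> HIT, frames=[4,2] (faults so far: 4)
  step 10: ref 3 -> FAULT, evict 4, frames=[3,2] (faults so far: 5)
  step 11: ref 3 -> HIT, frames=[3,2] (faults so far: 5)
  step 12: ref 2 -> HIT, frames=[3,2] (faults so far: 5)
  step 13: ref 4 -> FAULT, evict 3, frames=[4,2] (faults so far: 6)
  step 14: ref 1 -> FAULT, evict 2, frames=[4,1] (faults so far: 7)
  step 15: ref 2 -> FAULT, evict 4, frames=[2,1] (faults so far: 8)
  LRU total faults: 8
--- Optimal ---
  step 0: ref 4 -> FAULT, frames=[4,-] (faults so far: 1)
  step 1: ref 4 -> HIT, frames=[4,-] (faults so far: 1)
  step 2: ref 1 -> FAULT, frames=[4,1] (faults so far: 2)
  step 3: ref 1 -> HIT, frames=[4,1] (faults so far: 2)
  step 4: ref 4 -> HIT, frames=[4,1] (faults so far: 2)
  step 5: ref 3 -> FAULT, evict 1, frames=[4,3] (faults so far: 3)
  step 6: ref 4 -> HIT, frames=[4,3] (faults so far: 3)
  step 7: ref 4 -> HIT, frames=[4,3] (faults so far: 3)
  step 8: ref 2 -> FAULT, evict 4, frames=[2,3] (faults so far: 4)
  step 9: ref 2 -> HIT, frames=[2,3] (faults so far: 4)
  step 10: ref 3 -> HIT, frames=[2,3] (faults so far: 4)
  step 11: ref 3 -> HIT, frames=[2,3] (faults so far: 4)
  step 12: ref 2 -> HIT, frames=[2,3] (faults so far: 4)
  step 13: ref 4 -> FAULT, evict 3, frames=[2,4] (faults so far: 5)
  step 14: ref 1 -> FAULT, evict 4, frames=[2,1] (faults so far: 6)
  step 15: ref 2 -> HIT, frames=[2,1] (faults so far: 6)
  Optimal total faults: 6

Answer: 9 8 6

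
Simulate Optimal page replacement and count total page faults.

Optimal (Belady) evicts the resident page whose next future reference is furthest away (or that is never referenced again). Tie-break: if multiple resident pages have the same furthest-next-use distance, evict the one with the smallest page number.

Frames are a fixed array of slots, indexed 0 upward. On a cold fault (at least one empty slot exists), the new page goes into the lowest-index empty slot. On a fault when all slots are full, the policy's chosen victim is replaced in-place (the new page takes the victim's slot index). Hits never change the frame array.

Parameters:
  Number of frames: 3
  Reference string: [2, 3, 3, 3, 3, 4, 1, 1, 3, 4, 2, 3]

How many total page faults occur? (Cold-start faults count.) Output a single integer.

Answer: 5

Derivation:
Step 0: ref 2 → FAULT, frames=[2,-,-]
Step 1: ref 3 → FAULT, frames=[2,3,-]
Step 2: ref 3 → HIT, frames=[2,3,-]
Step 3: ref 3 → HIT, frames=[2,3,-]
Step 4: ref 3 → HIT, frames=[2,3,-]
Step 5: ref 4 → FAULT, frames=[2,3,4]
Step 6: ref 1 → FAULT (evict 2), frames=[1,3,4]
Step 7: ref 1 → HIT, frames=[1,3,4]
Step 8: ref 3 → HIT, frames=[1,3,4]
Step 9: ref 4 → HIT, frames=[1,3,4]
Step 10: ref 2 → FAULT (evict 1), frames=[2,3,4]
Step 11: ref 3 → HIT, frames=[2,3,4]
Total faults: 5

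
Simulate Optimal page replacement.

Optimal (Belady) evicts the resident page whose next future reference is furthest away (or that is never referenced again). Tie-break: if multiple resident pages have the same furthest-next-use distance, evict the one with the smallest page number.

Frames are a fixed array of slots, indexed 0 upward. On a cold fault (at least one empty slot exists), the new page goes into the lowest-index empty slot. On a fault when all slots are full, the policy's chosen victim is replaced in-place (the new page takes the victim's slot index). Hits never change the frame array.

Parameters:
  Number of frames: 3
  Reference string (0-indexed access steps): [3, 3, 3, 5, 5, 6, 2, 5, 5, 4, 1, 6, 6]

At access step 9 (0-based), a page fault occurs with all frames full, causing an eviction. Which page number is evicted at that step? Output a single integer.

Step 0: ref 3 -> FAULT, frames=[3,-,-]
Step 1: ref 3 -> HIT, frames=[3,-,-]
Step 2: ref 3 -> HIT, frames=[3,-,-]
Step 3: ref 5 -> FAULT, frames=[3,5,-]
Step 4: ref 5 -> HIT, frames=[3,5,-]
Step 5: ref 6 -> FAULT, frames=[3,5,6]
Step 6: ref 2 -> FAULT, evict 3, frames=[2,5,6]
Step 7: ref 5 -> HIT, frames=[2,5,6]
Step 8: ref 5 -> HIT, frames=[2,5,6]
Step 9: ref 4 -> FAULT, evict 2, frames=[4,5,6]
At step 9: evicted page 2

Answer: 2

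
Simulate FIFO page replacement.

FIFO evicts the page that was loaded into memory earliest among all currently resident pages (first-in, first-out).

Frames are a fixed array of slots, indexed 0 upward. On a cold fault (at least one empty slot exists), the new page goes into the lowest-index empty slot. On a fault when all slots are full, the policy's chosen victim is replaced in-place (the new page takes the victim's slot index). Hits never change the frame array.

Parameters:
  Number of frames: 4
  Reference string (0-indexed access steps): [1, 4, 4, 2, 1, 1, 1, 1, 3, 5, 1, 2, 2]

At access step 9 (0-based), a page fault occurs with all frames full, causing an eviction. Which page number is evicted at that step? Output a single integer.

Answer: 1

Derivation:
Step 0: ref 1 -> FAULT, frames=[1,-,-,-]
Step 1: ref 4 -> FAULT, frames=[1,4,-,-]
Step 2: ref 4 -> HIT, frames=[1,4,-,-]
Step 3: ref 2 -> FAULT, frames=[1,4,2,-]
Step 4: ref 1 -> HIT, frames=[1,4,2,-]
Step 5: ref 1 -> HIT, frames=[1,4,2,-]
Step 6: ref 1 -> HIT, frames=[1,4,2,-]
Step 7: ref 1 -> HIT, frames=[1,4,2,-]
Step 8: ref 3 -> FAULT, frames=[1,4,2,3]
Step 9: ref 5 -> FAULT, evict 1, frames=[5,4,2,3]
At step 9: evicted page 1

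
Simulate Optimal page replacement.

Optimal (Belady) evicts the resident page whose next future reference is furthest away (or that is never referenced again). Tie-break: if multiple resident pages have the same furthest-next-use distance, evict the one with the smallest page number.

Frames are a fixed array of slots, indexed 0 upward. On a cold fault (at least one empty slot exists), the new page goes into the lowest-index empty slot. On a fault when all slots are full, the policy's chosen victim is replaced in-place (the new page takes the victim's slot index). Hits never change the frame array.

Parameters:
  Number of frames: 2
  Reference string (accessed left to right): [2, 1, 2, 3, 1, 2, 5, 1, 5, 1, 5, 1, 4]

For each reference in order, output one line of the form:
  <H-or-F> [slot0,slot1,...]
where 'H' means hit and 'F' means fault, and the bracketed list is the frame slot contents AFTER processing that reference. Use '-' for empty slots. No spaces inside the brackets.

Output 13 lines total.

F [2,-]
F [2,1]
H [2,1]
F [3,1]
H [3,1]
F [2,1]
F [5,1]
H [5,1]
H [5,1]
H [5,1]
H [5,1]
H [5,1]
F [5,4]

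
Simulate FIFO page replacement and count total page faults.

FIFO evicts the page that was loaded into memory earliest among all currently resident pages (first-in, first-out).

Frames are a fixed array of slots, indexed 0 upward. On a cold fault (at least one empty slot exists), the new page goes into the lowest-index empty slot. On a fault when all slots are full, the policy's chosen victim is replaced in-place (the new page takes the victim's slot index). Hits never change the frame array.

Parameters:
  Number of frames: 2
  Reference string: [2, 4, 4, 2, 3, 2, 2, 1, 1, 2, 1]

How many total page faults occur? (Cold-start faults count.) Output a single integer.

Step 0: ref 2 → FAULT, frames=[2,-]
Step 1: ref 4 → FAULT, frames=[2,4]
Step 2: ref 4 → HIT, frames=[2,4]
Step 3: ref 2 → HIT, frames=[2,4]
Step 4: ref 3 → FAULT (evict 2), frames=[3,4]
Step 5: ref 2 → FAULT (evict 4), frames=[3,2]
Step 6: ref 2 → HIT, frames=[3,2]
Step 7: ref 1 → FAULT (evict 3), frames=[1,2]
Step 8: ref 1 → HIT, frames=[1,2]
Step 9: ref 2 → HIT, frames=[1,2]
Step 10: ref 1 → HIT, frames=[1,2]
Total faults: 5

Answer: 5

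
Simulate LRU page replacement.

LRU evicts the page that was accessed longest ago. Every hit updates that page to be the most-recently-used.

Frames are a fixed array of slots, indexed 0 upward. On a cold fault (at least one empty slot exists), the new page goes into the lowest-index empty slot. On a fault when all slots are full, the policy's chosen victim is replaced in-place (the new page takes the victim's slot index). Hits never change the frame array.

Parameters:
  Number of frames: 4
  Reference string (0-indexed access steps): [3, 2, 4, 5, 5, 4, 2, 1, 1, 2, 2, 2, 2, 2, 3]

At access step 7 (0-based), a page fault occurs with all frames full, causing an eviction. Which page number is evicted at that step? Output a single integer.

Answer: 3

Derivation:
Step 0: ref 3 -> FAULT, frames=[3,-,-,-]
Step 1: ref 2 -> FAULT, frames=[3,2,-,-]
Step 2: ref 4 -> FAULT, frames=[3,2,4,-]
Step 3: ref 5 -> FAULT, frames=[3,2,4,5]
Step 4: ref 5 -> HIT, frames=[3,2,4,5]
Step 5: ref 4 -> HIT, frames=[3,2,4,5]
Step 6: ref 2 -> HIT, frames=[3,2,4,5]
Step 7: ref 1 -> FAULT, evict 3, frames=[1,2,4,5]
At step 7: evicted page 3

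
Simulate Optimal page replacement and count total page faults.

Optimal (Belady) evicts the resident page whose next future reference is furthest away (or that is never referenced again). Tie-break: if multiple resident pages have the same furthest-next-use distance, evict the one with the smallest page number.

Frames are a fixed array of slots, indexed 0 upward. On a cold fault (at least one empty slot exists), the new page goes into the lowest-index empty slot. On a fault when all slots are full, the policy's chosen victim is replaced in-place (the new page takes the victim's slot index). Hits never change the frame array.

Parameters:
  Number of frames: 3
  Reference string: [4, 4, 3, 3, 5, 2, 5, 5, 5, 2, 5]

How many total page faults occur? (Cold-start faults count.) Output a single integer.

Answer: 4

Derivation:
Step 0: ref 4 → FAULT, frames=[4,-,-]
Step 1: ref 4 → HIT, frames=[4,-,-]
Step 2: ref 3 → FAULT, frames=[4,3,-]
Step 3: ref 3 → HIT, frames=[4,3,-]
Step 4: ref 5 → FAULT, frames=[4,3,5]
Step 5: ref 2 → FAULT (evict 3), frames=[4,2,5]
Step 6: ref 5 → HIT, frames=[4,2,5]
Step 7: ref 5 → HIT, frames=[4,2,5]
Step 8: ref 5 → HIT, frames=[4,2,5]
Step 9: ref 2 → HIT, frames=[4,2,5]
Step 10: ref 5 → HIT, frames=[4,2,5]
Total faults: 4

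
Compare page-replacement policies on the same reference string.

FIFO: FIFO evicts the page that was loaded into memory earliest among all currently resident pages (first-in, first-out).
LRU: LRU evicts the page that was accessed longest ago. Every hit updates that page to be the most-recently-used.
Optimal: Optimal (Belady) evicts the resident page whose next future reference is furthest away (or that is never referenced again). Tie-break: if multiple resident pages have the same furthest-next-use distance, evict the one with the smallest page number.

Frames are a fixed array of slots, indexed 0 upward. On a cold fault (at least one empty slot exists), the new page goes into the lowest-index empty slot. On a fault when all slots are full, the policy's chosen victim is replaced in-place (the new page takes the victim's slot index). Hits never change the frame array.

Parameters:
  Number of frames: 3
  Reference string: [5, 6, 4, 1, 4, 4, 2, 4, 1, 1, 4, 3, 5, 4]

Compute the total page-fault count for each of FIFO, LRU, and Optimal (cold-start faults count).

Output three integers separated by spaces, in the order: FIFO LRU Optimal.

Answer: 8 7 7

Derivation:
--- FIFO ---
  step 0: ref 5 -> FAULT, frames=[5,-,-] (faults so far: 1)
  step 1: ref 6 -> FAULT, frames=[5,6,-] (faults so far: 2)
  step 2: ref 4 -> FAULT, frames=[5,6,4] (faults so far: 3)
  step 3: ref 1 -> FAULT, evict 5, frames=[1,6,4] (faults so far: 4)
  step 4: ref 4 -> HIT, frames=[1,6,4] (faults so far: 4)
  step 5: ref 4 -> HIT, frames=[1,6,4] (faults so far: 4)
  step 6: ref 2 -> FAULT, evict 6, frames=[1,2,4] (faults so far: 5)
  step 7: ref 4 -> HIT, frames=[1,2,4] (faults so far: 5)
  step 8: ref 1 -> HIT, frames=[1,2,4] (faults so far: 5)
  step 9: ref 1 -> HIT, frames=[1,2,4] (faults so far: 5)
  step 10: ref 4 -> HIT, frames=[1,2,4] (faults so far: 5)
  step 11: ref 3 -> FAULT, evict 4, frames=[1,2,3] (faults so far: 6)
  step 12: ref 5 -> FAULT, evict 1, frames=[5,2,3] (faults so far: 7)
  step 13: ref 4 -> FAULT, evict 2, frames=[5,4,3] (faults so far: 8)
  FIFO total faults: 8
--- LRU ---
  step 0: ref 5 -> FAULT, frames=[5,-,-] (faults so far: 1)
  step 1: ref 6 -> FAULT, frames=[5,6,-] (faults so far: 2)
  step 2: ref 4 -> FAULT, frames=[5,6,4] (faults so far: 3)
  step 3: ref 1 -> FAULT, evict 5, frames=[1,6,4] (faults so far: 4)
  step 4: ref 4 -> HIT, frames=[1,6,4] (faults so far: 4)
  step 5: ref 4 -> HIT, frames=[1,6,4] (faults so far: 4)
  step 6: ref 2 -> FAULT, evict 6, frames=[1,2,4] (faults so far: 5)
  step 7: ref 4 -> HIT, frames=[1,2,4] (faults so far: 5)
  step 8: ref 1 -> HIT, frames=[1,2,4] (faults so far: 5)
  step 9: ref 1 -> HIT, frames=[1,2,4] (faults so far: 5)
  step 10: ref 4 -> HIT, frames=[1,2,4] (faults so far: 5)
  step 11: ref 3 -> FAULT, evict 2, frames=[1,3,4] (faults so far: 6)
  step 12: ref 5 -> FAULT, evict 1, frames=[5,3,4] (faults so far: 7)
  step 13: ref 4 -> HIT, frames=[5,3,4] (faults so far: 7)
  LRU total faults: 7
--- Optimal ---
  step 0: ref 5 -> FAULT, frames=[5,-,-] (faults so far: 1)
  step 1: ref 6 -> FAULT, frames=[5,6,-] (faults so far: 2)
  step 2: ref 4 -> FAULT, frames=[5,6,4] (faults so far: 3)
  step 3: ref 1 -> FAULT, evict 6, frames=[5,1,4] (faults so far: 4)
  step 4: ref 4 -> HIT, frames=[5,1,4] (faults so far: 4)
  step 5: ref 4 -> HIT, frames=[5,1,4] (faults so far: 4)
  step 6: ref 2 -> FAULT, evict 5, frames=[2,1,4] (faults so far: 5)
  step 7: ref 4 -> HIT, frames=[2,1,4] (faults so far: 5)
  step 8: ref 1 -> HIT, frames=[2,1,4] (faults so far: 5)
  step 9: ref 1 -> HIT, frames=[2,1,4] (faults so far: 5)
  step 10: ref 4 -> HIT, frames=[2,1,4] (faults so far: 5)
  step 11: ref 3 -> FAULT, evict 1, frames=[2,3,4] (faults so far: 6)
  step 12: ref 5 -> FAULT, evict 2, frames=[5,3,4] (faults so far: 7)
  step 13: ref 4 -> HIT, frames=[5,3,4] (faults so far: 7)
  Optimal total faults: 7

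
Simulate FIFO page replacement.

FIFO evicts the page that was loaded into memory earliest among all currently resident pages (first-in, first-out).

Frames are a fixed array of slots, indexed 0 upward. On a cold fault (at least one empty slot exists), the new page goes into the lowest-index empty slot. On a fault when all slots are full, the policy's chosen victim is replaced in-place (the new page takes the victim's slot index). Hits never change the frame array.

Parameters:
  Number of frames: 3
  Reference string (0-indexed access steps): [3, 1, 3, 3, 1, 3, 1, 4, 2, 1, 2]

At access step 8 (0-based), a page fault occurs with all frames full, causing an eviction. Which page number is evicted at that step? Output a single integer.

Step 0: ref 3 -> FAULT, frames=[3,-,-]
Step 1: ref 1 -> FAULT, frames=[3,1,-]
Step 2: ref 3 -> HIT, frames=[3,1,-]
Step 3: ref 3 -> HIT, frames=[3,1,-]
Step 4: ref 1 -> HIT, frames=[3,1,-]
Step 5: ref 3 -> HIT, frames=[3,1,-]
Step 6: ref 1 -> HIT, frames=[3,1,-]
Step 7: ref 4 -> FAULT, frames=[3,1,4]
Step 8: ref 2 -> FAULT, evict 3, frames=[2,1,4]
At step 8: evicted page 3

Answer: 3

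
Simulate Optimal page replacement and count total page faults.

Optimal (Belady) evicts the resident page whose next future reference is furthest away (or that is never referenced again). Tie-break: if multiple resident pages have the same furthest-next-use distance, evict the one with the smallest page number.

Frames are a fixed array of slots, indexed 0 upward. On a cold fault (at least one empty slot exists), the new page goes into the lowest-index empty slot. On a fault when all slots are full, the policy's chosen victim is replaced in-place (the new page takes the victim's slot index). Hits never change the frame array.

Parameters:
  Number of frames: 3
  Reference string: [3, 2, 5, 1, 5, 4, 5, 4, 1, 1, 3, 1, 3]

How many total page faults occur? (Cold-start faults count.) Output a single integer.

Step 0: ref 3 → FAULT, frames=[3,-,-]
Step 1: ref 2 → FAULT, frames=[3,2,-]
Step 2: ref 5 → FAULT, frames=[3,2,5]
Step 3: ref 1 → FAULT (evict 2), frames=[3,1,5]
Step 4: ref 5 → HIT, frames=[3,1,5]
Step 5: ref 4 → FAULT (evict 3), frames=[4,1,5]
Step 6: ref 5 → HIT, frames=[4,1,5]
Step 7: ref 4 → HIT, frames=[4,1,5]
Step 8: ref 1 → HIT, frames=[4,1,5]
Step 9: ref 1 → HIT, frames=[4,1,5]
Step 10: ref 3 → FAULT (evict 4), frames=[3,1,5]
Step 11: ref 1 → HIT, frames=[3,1,5]
Step 12: ref 3 → HIT, frames=[3,1,5]
Total faults: 6

Answer: 6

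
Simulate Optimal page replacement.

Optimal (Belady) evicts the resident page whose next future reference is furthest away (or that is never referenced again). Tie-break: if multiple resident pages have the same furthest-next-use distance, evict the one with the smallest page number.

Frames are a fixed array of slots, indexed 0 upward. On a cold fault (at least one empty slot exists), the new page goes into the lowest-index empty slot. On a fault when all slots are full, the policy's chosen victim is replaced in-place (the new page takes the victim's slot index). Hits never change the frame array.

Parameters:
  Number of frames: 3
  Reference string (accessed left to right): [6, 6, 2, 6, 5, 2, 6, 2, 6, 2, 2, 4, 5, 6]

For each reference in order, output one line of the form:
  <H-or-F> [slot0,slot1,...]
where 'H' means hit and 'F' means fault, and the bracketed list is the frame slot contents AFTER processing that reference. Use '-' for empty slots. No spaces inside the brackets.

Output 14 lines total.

F [6,-,-]
H [6,-,-]
F [6,2,-]
H [6,2,-]
F [6,2,5]
H [6,2,5]
H [6,2,5]
H [6,2,5]
H [6,2,5]
H [6,2,5]
H [6,2,5]
F [6,4,5]
H [6,4,5]
H [6,4,5]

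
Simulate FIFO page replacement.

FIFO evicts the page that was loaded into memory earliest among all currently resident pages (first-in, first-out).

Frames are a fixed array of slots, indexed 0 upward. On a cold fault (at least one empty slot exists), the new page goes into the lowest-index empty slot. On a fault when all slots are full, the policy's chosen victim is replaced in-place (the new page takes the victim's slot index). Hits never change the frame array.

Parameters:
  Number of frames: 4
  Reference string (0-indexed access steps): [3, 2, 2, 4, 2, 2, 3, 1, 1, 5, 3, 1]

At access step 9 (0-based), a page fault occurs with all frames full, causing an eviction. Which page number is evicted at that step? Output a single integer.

Answer: 3

Derivation:
Step 0: ref 3 -> FAULT, frames=[3,-,-,-]
Step 1: ref 2 -> FAULT, frames=[3,2,-,-]
Step 2: ref 2 -> HIT, frames=[3,2,-,-]
Step 3: ref 4 -> FAULT, frames=[3,2,4,-]
Step 4: ref 2 -> HIT, frames=[3,2,4,-]
Step 5: ref 2 -> HIT, frames=[3,2,4,-]
Step 6: ref 3 -> HIT, frames=[3,2,4,-]
Step 7: ref 1 -> FAULT, frames=[3,2,4,1]
Step 8: ref 1 -> HIT, frames=[3,2,4,1]
Step 9: ref 5 -> FAULT, evict 3, frames=[5,2,4,1]
At step 9: evicted page 3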